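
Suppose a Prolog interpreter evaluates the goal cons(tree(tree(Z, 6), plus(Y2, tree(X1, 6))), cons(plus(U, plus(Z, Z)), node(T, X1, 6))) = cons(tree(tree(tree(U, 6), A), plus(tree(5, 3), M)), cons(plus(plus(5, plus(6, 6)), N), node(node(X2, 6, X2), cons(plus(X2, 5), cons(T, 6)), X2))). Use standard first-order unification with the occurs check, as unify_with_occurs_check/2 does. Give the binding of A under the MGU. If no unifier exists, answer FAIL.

Decompose cons/2: tree(tree(Z, 6), plus(Y2, tree(X1, 6))) = tree(tree(tree(U, 6), A), plus(tree(5, 3), M)),  cons(plus(U, plus(Z, Z)), node(T, X1, 6)) = cons(plus(plus(5, plus(6, 6)), N), node(node(X2, 6, X2), cons(plus(X2, 5), cons(T, 6)), X2)).
Decompose tree/2: tree(Z, 6) = tree(tree(U, 6), A),  plus(Y2, tree(X1, 6)) = plus(tree(5, 3), M).
Decompose tree/2: Z = tree(U, 6),  6 = A.
Bind Z := tree(U, 6); substituting into the one remaining equation that mentions Z gives: cons(plus(U, plus(tree(U, 6), tree(U, 6))), node(T, X1, 6)) = cons(plus(plus(5, plus(6, 6)), N), node(node(X2, 6, X2), cons(plus(X2, 5), cons(T, 6)), X2)).
Bind A := 6; no other remaining equation mentions A.
Decompose plus/2: Y2 = tree(5, 3),  tree(X1, 6) = M.
Bind Y2 := tree(5, 3); no other remaining equation mentions Y2.
Bind M := tree(X1, 6); no other remaining equation mentions M.
Decompose cons/2: plus(U, plus(tree(U, 6), tree(U, 6))) = plus(plus(5, plus(6, 6)), N),  node(T, X1, 6) = node(node(X2, 6, X2), cons(plus(X2, 5), cons(T, 6)), X2).
Decompose plus/2: U = plus(5, plus(6, 6)),  plus(tree(U, 6), tree(U, 6)) = N.
Bind U := plus(5, plus(6, 6)); substituting into the one remaining equation that mentions U gives: plus(tree(plus(5, plus(6, 6)), 6), tree(plus(5, plus(6, 6)), 6)) = N. Substituting into the earlier binding gives Z := tree(plus(5, plus(6, 6)), 6).
Bind N := plus(tree(plus(5, plus(6, 6)), 6), tree(plus(5, plus(6, 6)), 6)); no other remaining equation mentions N.
Decompose node/3: T = node(X2, 6, X2),  X1 = cons(plus(X2, 5), cons(T, 6)),  6 = X2.
Bind T := node(X2, 6, X2); substituting into the one remaining equation that mentions T gives: X1 = cons(plus(X2, 5), cons(node(X2, 6, X2), 6)).
Bind X1 := cons(plus(X2, 5), cons(node(X2, 6, X2), 6)); no other remaining equation mentions X1. Substituting into the earlier binding gives M := tree(cons(plus(X2, 5), cons(node(X2, 6, X2), 6)), 6).
Bind X2 := 6. Substituting into the earlier bindings gives M := tree(cons(plus(6, 5), cons(node(6, 6, 6), 6)), 6), T := node(6, 6, 6), X1 := cons(plus(6, 5), cons(node(6, 6, 6), 6)).
MGU = { Z = tree(plus(5, plus(6, 6)), 6), A = 6, Y2 = tree(5, 3), M = tree(cons(plus(6, 5), cons(node(6, 6, 6), 6)), 6), U = plus(5, plus(6, 6)), N = plus(tree(plus(5, plus(6, 6)), 6), tree(plus(5, plus(6, 6)), 6)), T = node(6, 6, 6), X1 = cons(plus(6, 5), cons(node(6, 6, 6), 6)), X2 = 6 }, so A = 6.

6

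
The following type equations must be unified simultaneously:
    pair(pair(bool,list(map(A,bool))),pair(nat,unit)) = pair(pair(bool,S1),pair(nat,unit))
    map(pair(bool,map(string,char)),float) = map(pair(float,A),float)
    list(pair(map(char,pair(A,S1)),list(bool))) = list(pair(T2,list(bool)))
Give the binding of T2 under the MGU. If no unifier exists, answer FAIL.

FAIL

Decompose pair/2: pair(bool,list(map(A,bool))) = pair(bool,S1),  pair(nat,unit) = pair(nat,unit).
Decompose pair/2: bool = bool,  list(map(A,bool)) = S1.
Delete trivial equation bool = bool.
Bind S1 := list(map(A,bool)); substituting into the one remaining equation that mentions S1 gives: list(pair(map(char,pair(A,list(map(A,bool)))),list(bool))) = list(pair(T2,list(bool))).
Delete trivial equation pair(nat,unit) = pair(nat,unit).
Decompose map/2: pair(bool,map(string,char)) = pair(float,A),  float = float.
Decompose pair/2: bool = float,  map(string,char) = A.
Clash: constants bool and float differ; no unifier exists.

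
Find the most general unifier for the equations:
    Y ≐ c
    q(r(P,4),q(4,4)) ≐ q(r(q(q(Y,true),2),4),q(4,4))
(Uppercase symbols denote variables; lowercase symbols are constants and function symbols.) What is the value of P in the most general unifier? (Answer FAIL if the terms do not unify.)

q(q(c,true),2)

Bind Y := c; substituting into the remaining equation gives: q(r(P,4),q(4,4)) ≐ q(r(q(q(c,true),2),4),q(4,4)).
Decompose q/2: r(P,4) ≐ r(q(q(c,true),2),4),  q(4,4) ≐ q(4,4).
Decompose r/2: P ≐ q(q(c,true),2),  4 ≐ 4.
Bind P := q(q(c,true),2); no other remaining equation mentions P.
Delete trivial equation 4 ≐ 4.
Delete trivial equation q(4,4) ≐ q(4,4).
MGU = { Y -> c, P -> q(q(c,true),2) }, so P -> q(q(c,true),2).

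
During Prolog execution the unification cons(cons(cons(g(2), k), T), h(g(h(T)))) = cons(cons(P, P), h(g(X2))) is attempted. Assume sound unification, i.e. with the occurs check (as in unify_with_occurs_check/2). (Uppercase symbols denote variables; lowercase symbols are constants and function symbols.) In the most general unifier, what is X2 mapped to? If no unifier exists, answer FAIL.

Decompose cons/2: cons(cons(g(2), k), T) = cons(P, P),  h(g(h(T))) = h(g(X2)).
Decompose cons/2: cons(g(2), k) = P,  T = P.
Bind P := cons(g(2), k); substituting into the one remaining equation that mentions P gives: T = cons(g(2), k).
Bind T := cons(g(2), k); substituting into the remaining equation gives: h(g(h(cons(g(2), k)))) = h(g(X2)).
Decompose h/1: g(h(cons(g(2), k))) = g(X2).
Decompose g/1: h(cons(g(2), k)) = X2.
Bind X2 := h(cons(g(2), k)).
MGU = { P -> cons(g(2), k), T -> cons(g(2), k), X2 -> h(cons(g(2), k)) }, so X2 -> h(cons(g(2), k)).

h(cons(g(2), k))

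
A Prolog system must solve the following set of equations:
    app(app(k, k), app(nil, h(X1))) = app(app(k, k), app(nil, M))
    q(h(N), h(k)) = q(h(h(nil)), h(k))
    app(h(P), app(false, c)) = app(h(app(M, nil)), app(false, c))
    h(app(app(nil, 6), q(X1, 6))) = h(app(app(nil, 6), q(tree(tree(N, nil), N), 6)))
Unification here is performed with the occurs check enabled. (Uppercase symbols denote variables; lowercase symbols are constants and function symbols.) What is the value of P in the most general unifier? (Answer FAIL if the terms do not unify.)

Decompose app/2: app(k, k) = app(k, k),  app(nil, h(X1)) = app(nil, M).
Delete trivial equation app(k, k) = app(k, k).
Decompose app/2: nil = nil,  h(X1) = M.
Delete trivial equation nil = nil.
Bind M := h(X1); substituting into the one remaining equation that mentions M gives: app(h(P), app(false, c)) = app(h(app(h(X1), nil)), app(false, c)).
Decompose q/2: h(N) = h(h(nil)),  h(k) = h(k).
Decompose h/1: N = h(nil).
Bind N := h(nil); substituting into the one remaining equation that mentions N gives: h(app(app(nil, 6), q(X1, 6))) = h(app(app(nil, 6), q(tree(tree(h(nil), nil), h(nil)), 6))).
Delete trivial equation h(k) = h(k).
Decompose app/2: h(P) = h(app(h(X1), nil)),  app(false, c) = app(false, c).
Decompose h/1: P = app(h(X1), nil).
Bind P := app(h(X1), nil); no other remaining equation mentions P.
Delete trivial equation app(false, c) = app(false, c).
Decompose h/1: app(app(nil, 6), q(X1, 6)) = app(app(nil, 6), q(tree(tree(h(nil), nil), h(nil)), 6)).
Decompose app/2: app(nil, 6) = app(nil, 6),  q(X1, 6) = q(tree(tree(h(nil), nil), h(nil)), 6).
Delete trivial equation app(nil, 6) = app(nil, 6).
Decompose q/2: X1 = tree(tree(h(nil), nil), h(nil)),  6 = 6.
Bind X1 := tree(tree(h(nil), nil), h(nil)); no other remaining equation mentions X1. Substituting into the earlier bindings gives M := h(tree(tree(h(nil), nil), h(nil))), P := app(h(tree(tree(h(nil), nil), h(nil))), nil).
Delete trivial equation 6 = 6.
MGU = { M -> h(tree(tree(h(nil), nil), h(nil))), N -> h(nil), P -> app(h(tree(tree(h(nil), nil), h(nil))), nil), X1 -> tree(tree(h(nil), nil), h(nil)) }, so P -> app(h(tree(tree(h(nil), nil), h(nil))), nil).

app(h(tree(tree(h(nil), nil), h(nil))), nil)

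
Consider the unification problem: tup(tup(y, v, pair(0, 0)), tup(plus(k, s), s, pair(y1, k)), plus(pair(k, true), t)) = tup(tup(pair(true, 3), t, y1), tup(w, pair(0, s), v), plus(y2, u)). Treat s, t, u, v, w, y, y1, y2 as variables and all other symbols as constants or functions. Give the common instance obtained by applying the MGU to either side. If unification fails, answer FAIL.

Decompose tup/3: tup(y, v, pair(0, 0)) = tup(pair(true, 3), t, y1),  tup(plus(k, s), s, pair(y1, k)) = tup(w, pair(0, s), v),  plus(pair(k, true), t) = plus(y2, u).
Decompose tup/3: y = pair(true, 3),  v = t,  pair(0, 0) = y1.
Bind y := pair(true, 3); no other remaining equation mentions y.
Bind v := t; substituting into the one remaining equation that mentions v gives: tup(plus(k, s), s, pair(y1, k)) = tup(w, pair(0, s), t).
Bind y1 := pair(0, 0); substituting into the one remaining equation that mentions y1 gives: tup(plus(k, s), s, pair(pair(0, 0), k)) = tup(w, pair(0, s), t).
Decompose tup/3: plus(k, s) = w,  s = pair(0, s),  pair(pair(0, 0), k) = t.
Bind w := plus(k, s); no other remaining equation mentions w.
Occurs check fails: s occurs in pair(0, s); the equation s = pair(0, s) has no finite solution.

FAIL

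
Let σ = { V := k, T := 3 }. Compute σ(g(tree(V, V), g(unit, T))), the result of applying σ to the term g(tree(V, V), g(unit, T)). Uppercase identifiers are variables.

g(tree(k, k), g(unit, 3))

Replace each occurrence of V with k.
Replace each occurrence of T with 3.
Result: g(tree(k, k), g(unit, 3)).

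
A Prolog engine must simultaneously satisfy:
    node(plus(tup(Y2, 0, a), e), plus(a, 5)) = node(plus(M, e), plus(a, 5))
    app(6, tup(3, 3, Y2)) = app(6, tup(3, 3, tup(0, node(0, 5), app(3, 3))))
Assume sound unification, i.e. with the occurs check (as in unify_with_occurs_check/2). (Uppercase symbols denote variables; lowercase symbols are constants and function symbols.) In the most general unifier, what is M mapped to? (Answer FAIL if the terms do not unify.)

Decompose node/2: plus(tup(Y2, 0, a), e) = plus(M, e),  plus(a, 5) = plus(a, 5).
Decompose plus/2: tup(Y2, 0, a) = M,  e = e.
Bind M := tup(Y2, 0, a); no other remaining equation mentions M.
Delete trivial equation e = e.
Delete trivial equation plus(a, 5) = plus(a, 5).
Decompose app/2: 6 = 6,  tup(3, 3, Y2) = tup(3, 3, tup(0, node(0, 5), app(3, 3))).
Delete trivial equation 6 = 6.
Decompose tup/3: 3 = 3,  3 = 3,  Y2 = tup(0, node(0, 5), app(3, 3)).
Delete trivial equation 3 = 3.
Delete trivial equation 3 = 3.
Bind Y2 := tup(0, node(0, 5), app(3, 3)). Substituting into the earlier binding gives M := tup(tup(0, node(0, 5), app(3, 3)), 0, a).
MGU = { M ↦ tup(tup(0, node(0, 5), app(3, 3)), 0, a), Y2 ↦ tup(0, node(0, 5), app(3, 3)) }, so M ↦ tup(tup(0, node(0, 5), app(3, 3)), 0, a).

tup(tup(0, node(0, 5), app(3, 3)), 0, a)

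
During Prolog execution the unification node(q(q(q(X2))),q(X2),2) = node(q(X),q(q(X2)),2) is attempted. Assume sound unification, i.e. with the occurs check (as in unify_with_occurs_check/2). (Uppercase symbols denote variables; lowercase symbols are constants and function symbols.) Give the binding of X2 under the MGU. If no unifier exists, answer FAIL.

FAIL

Decompose node/3: q(q(q(X2))) = q(X),  q(X2) = q(q(X2)),  2 = 2.
Decompose q/1: q(q(X2)) = X.
Bind X := q(q(X2)); no other remaining equation mentions X.
Decompose q/1: X2 = q(X2).
Occurs check fails: X2 occurs in q(X2); the equation X2 = q(X2) has no finite solution.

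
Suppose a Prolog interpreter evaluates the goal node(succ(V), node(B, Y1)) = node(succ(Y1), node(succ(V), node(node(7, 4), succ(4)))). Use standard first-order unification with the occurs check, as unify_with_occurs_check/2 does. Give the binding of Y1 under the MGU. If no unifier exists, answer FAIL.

node(node(7, 4), succ(4))

Decompose node/2: succ(V) = succ(Y1),  node(B, Y1) = node(succ(V), node(node(7, 4), succ(4))).
Decompose succ/1: V = Y1.
Bind V := Y1; substituting into the remaining equation gives: node(B, Y1) = node(succ(Y1), node(node(7, 4), succ(4))).
Decompose node/2: B = succ(Y1),  Y1 = node(node(7, 4), succ(4)).
Bind B := succ(Y1); no other remaining equation mentions B.
Bind Y1 := node(node(7, 4), succ(4)). Substituting into the earlier bindings gives V := node(node(7, 4), succ(4)), B := succ(node(node(7, 4), succ(4))).
MGU = { V ↦ node(node(7, 4), succ(4)), B ↦ succ(node(node(7, 4), succ(4))), Y1 ↦ node(node(7, 4), succ(4)) }, so Y1 ↦ node(node(7, 4), succ(4)).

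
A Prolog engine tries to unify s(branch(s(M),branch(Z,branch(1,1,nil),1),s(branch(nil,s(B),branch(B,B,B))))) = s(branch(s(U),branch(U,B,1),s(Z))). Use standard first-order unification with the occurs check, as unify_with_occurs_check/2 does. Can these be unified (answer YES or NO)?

Decompose s/1: branch(s(M),branch(Z,branch(1,1,nil),1),s(branch(nil,s(B),branch(B,B,B)))) = branch(s(U),branch(U,B,1),s(Z)).
Decompose branch/3: s(M) = s(U),  branch(Z,branch(1,1,nil),1) = branch(U,B,1),  s(branch(nil,s(B),branch(B,B,B))) = s(Z).
Decompose s/1: M = U.
Bind M := U; no other remaining equation mentions M.
Decompose branch/3: Z = U,  branch(1,1,nil) = B,  1 = 1.
Bind Z := U; substituting into the one remaining equation that mentions Z gives: s(branch(nil,s(B),branch(B,B,B))) = s(U).
Bind B := branch(1,1,nil); substituting into the one remaining equation that mentions B gives: s(branch(nil,s(branch(1,1,nil)),branch(branch(1,1,nil),branch(1,1,nil),branch(1,1,nil)))) = s(U).
Delete trivial equation 1 = 1.
Decompose s/1: branch(nil,s(branch(1,1,nil)),branch(branch(1,1,nil),branch(1,1,nil),branch(1,1,nil))) = U.
Bind U := branch(nil,s(branch(1,1,nil)),branch(branch(1,1,nil),branch(1,1,nil),branch(1,1,nil))). Substituting into the earlier bindings gives M := branch(nil,s(branch(1,1,nil)),branch(branch(1,1,nil),branch(1,1,nil),branch(1,1,nil))), Z := branch(nil,s(branch(1,1,nil)),branch(branch(1,1,nil),branch(1,1,nil),branch(1,1,nil))).
No equations remain and no clash or occurs-check failure arose, so a unifier exists.

YES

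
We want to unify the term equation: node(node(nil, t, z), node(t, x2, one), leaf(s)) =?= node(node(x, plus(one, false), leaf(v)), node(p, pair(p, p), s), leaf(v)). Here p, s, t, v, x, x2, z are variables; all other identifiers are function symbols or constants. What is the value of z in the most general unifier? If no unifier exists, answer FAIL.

Decompose node/3: node(nil, t, z) =?= node(x, plus(one, false), leaf(v)),  node(t, x2, one) =?= node(p, pair(p, p), s),  leaf(s) =?= leaf(v).
Decompose node/3: nil =?= x,  t =?= plus(one, false),  z =?= leaf(v).
Bind x := nil; no other remaining equation mentions x.
Bind t := plus(one, false); substituting into the one remaining equation that mentions t gives: node(plus(one, false), x2, one) =?= node(p, pair(p, p), s).
Bind z := leaf(v); no other remaining equation mentions z.
Decompose node/3: plus(one, false) =?= p,  x2 =?= pair(p, p),  one =?= s.
Bind p := plus(one, false); substituting into the one remaining equation that mentions p gives: x2 =?= pair(plus(one, false), plus(one, false)).
Bind x2 := pair(plus(one, false), plus(one, false)); no other remaining equation mentions x2.
Bind s := one; substituting into the remaining equation gives: leaf(one) =?= leaf(v).
Decompose leaf/1: one =?= v.
Bind v := one. Substituting into the earlier binding gives z := leaf(one).
MGU = { x := nil, t := plus(one, false), z := leaf(one), p := plus(one, false), x2 := pair(plus(one, false), plus(one, false)), s := one, v := one }, so z := leaf(one).

leaf(one)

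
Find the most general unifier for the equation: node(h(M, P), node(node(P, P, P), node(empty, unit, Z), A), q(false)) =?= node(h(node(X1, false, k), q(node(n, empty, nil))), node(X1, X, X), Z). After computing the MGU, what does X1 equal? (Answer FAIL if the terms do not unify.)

Decompose node/3: h(M, P) =?= h(node(X1, false, k), q(node(n, empty, nil))),  node(node(P, P, P), node(empty, unit, Z), A) =?= node(X1, X, X),  q(false) =?= Z.
Decompose h/2: M =?= node(X1, false, k),  P =?= q(node(n, empty, nil)).
Bind M := node(X1, false, k); no other remaining equation mentions M.
Bind P := q(node(n, empty, nil)); substituting into the one remaining equation that mentions P gives: node(node(q(node(n, empty, nil)), q(node(n, empty, nil)), q(node(n, empty, nil))), node(empty, unit, Z), A) =?= node(X1, X, X).
Decompose node/3: node(q(node(n, empty, nil)), q(node(n, empty, nil)), q(node(n, empty, nil))) =?= X1,  node(empty, unit, Z) =?= X,  A =?= X.
Bind X1 := node(q(node(n, empty, nil)), q(node(n, empty, nil)), q(node(n, empty, nil))); no other remaining equation mentions X1. Substituting into the earlier binding gives M := node(node(q(node(n, empty, nil)), q(node(n, empty, nil)), q(node(n, empty, nil))), false, k).
Bind X := node(empty, unit, Z); substituting into the one remaining equation that mentions X gives: A =?= node(empty, unit, Z).
Bind A := node(empty, unit, Z); no other remaining equation mentions A.
Bind Z := q(false). Substituting into the earlier bindings gives X := node(empty, unit, q(false)), A := node(empty, unit, q(false)).
MGU = { M -> node(node(q(node(n, empty, nil)), q(node(n, empty, nil)), q(node(n, empty, nil))), false, k), P -> q(node(n, empty, nil)), X1 -> node(q(node(n, empty, nil)), q(node(n, empty, nil)), q(node(n, empty, nil))), X -> node(empty, unit, q(false)), A -> node(empty, unit, q(false)), Z -> q(false) }, so X1 -> node(q(node(n, empty, nil)), q(node(n, empty, nil)), q(node(n, empty, nil))).

node(q(node(n, empty, nil)), q(node(n, empty, nil)), q(node(n, empty, nil)))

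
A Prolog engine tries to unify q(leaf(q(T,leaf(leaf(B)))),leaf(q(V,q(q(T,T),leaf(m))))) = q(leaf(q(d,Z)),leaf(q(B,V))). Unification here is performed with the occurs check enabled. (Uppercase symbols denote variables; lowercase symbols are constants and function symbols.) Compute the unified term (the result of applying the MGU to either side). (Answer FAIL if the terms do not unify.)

q(leaf(q(d,leaf(leaf(q(q(d,d),leaf(m)))))),leaf(q(q(q(d,d),leaf(m)),q(q(d,d),leaf(m)))))

Decompose q/2: leaf(q(T,leaf(leaf(B)))) = leaf(q(d,Z)),  leaf(q(V,q(q(T,T),leaf(m)))) = leaf(q(B,V)).
Decompose leaf/1: q(T,leaf(leaf(B))) = q(d,Z).
Decompose q/2: T = d,  leaf(leaf(B)) = Z.
Bind T := d; substituting into the one remaining equation that mentions T gives: leaf(q(V,q(q(d,d),leaf(m)))) = leaf(q(B,V)).
Bind Z := leaf(leaf(B)); no other remaining equation mentions Z.
Decompose leaf/1: q(V,q(q(d,d),leaf(m))) = q(B,V).
Decompose q/2: V = B,  q(q(d,d),leaf(m)) = V.
Bind V := B; substituting into the remaining equation gives: q(q(d,d),leaf(m)) = B.
Bind B := q(q(d,d),leaf(m)). Substituting into the earlier bindings gives Z := leaf(leaf(q(q(d,d),leaf(m)))), V := q(q(d,d),leaf(m)).
Applying the MGU to either side gives q(leaf(q(d,leaf(leaf(q(q(d,d),leaf(m)))))),leaf(q(q(q(d,d),leaf(m)),q(q(d,d),leaf(m))))).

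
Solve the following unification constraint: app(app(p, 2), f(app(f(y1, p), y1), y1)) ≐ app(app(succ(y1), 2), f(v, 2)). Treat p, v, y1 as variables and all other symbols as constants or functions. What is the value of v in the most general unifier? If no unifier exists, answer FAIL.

Decompose app/2: app(p, 2) ≐ app(succ(y1), 2),  f(app(f(y1, p), y1), y1) ≐ f(v, 2).
Decompose app/2: p ≐ succ(y1),  2 ≐ 2.
Bind p := succ(y1); substituting into the one remaining equation that mentions p gives: f(app(f(y1, succ(y1)), y1), y1) ≐ f(v, 2).
Delete trivial equation 2 ≐ 2.
Decompose f/2: app(f(y1, succ(y1)), y1) ≐ v,  y1 ≐ 2.
Bind v := app(f(y1, succ(y1)), y1); no other remaining equation mentions v.
Bind y1 := 2. Substituting into the earlier bindings gives p := succ(2), v := app(f(2, succ(2)), 2).
MGU = { p ↦ succ(2), v ↦ app(f(2, succ(2)), 2), y1 ↦ 2 }, so v ↦ app(f(2, succ(2)), 2).

app(f(2, succ(2)), 2)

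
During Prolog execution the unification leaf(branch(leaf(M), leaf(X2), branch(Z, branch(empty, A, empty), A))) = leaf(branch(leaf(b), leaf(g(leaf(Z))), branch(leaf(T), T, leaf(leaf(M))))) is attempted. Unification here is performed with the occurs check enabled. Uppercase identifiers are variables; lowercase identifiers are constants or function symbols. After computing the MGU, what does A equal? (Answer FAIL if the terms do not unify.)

leaf(leaf(b))

Decompose leaf/1: branch(leaf(M), leaf(X2), branch(Z, branch(empty, A, empty), A)) = branch(leaf(b), leaf(g(leaf(Z))), branch(leaf(T), T, leaf(leaf(M)))).
Decompose branch/3: leaf(M) = leaf(b),  leaf(X2) = leaf(g(leaf(Z))),  branch(Z, branch(empty, A, empty), A) = branch(leaf(T), T, leaf(leaf(M))).
Decompose leaf/1: M = b.
Bind M := b; substituting into the one remaining equation that mentions M gives: branch(Z, branch(empty, A, empty), A) = branch(leaf(T), T, leaf(leaf(b))).
Decompose leaf/1: X2 = g(leaf(Z)).
Bind X2 := g(leaf(Z)); no other remaining equation mentions X2.
Decompose branch/3: Z = leaf(T),  branch(empty, A, empty) = T,  A = leaf(leaf(b)).
Bind Z := leaf(T); no other remaining equation mentions Z. Substituting into the earlier binding gives X2 := g(leaf(leaf(T))).
Bind T := branch(empty, A, empty); no other remaining equation mentions T. Substituting into the earlier bindings gives X2 := g(leaf(leaf(branch(empty, A, empty)))), Z := leaf(branch(empty, A, empty)).
Bind A := leaf(leaf(b)). Substituting into the earlier bindings gives X2 := g(leaf(leaf(branch(empty, leaf(leaf(b)), empty)))), Z := leaf(branch(empty, leaf(leaf(b)), empty)), T := branch(empty, leaf(leaf(b)), empty).
MGU = { M = b, X2 = g(leaf(leaf(branch(empty, leaf(leaf(b)), empty)))), Z = leaf(branch(empty, leaf(leaf(b)), empty)), T = branch(empty, leaf(leaf(b)), empty), A = leaf(leaf(b)) }, so A = leaf(leaf(b)).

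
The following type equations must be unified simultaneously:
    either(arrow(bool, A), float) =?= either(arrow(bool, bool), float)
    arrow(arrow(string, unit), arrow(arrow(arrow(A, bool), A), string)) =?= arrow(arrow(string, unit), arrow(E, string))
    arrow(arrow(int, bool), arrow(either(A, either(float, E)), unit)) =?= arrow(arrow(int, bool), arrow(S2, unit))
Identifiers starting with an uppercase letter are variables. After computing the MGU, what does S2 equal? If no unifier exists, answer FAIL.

either(bool, either(float, arrow(arrow(bool, bool), bool)))

Decompose either/2: arrow(bool, A) =?= arrow(bool, bool),  float =?= float.
Decompose arrow/2: bool =?= bool,  A =?= bool.
Delete trivial equation bool =?= bool.
Bind A := bool; substituting into the 2 remaining equations that mention A gives: arrow(arrow(string, unit), arrow(arrow(arrow(bool, bool), bool), string)) =?= arrow(arrow(string, unit), arrow(E, string)),  arrow(arrow(int, bool), arrow(either(bool, either(float, E)), unit)) =?= arrow(arrow(int, bool), arrow(S2, unit)).
Delete trivial equation float =?= float.
Decompose arrow/2: arrow(string, unit) =?= arrow(string, unit),  arrow(arrow(arrow(bool, bool), bool), string) =?= arrow(E, string).
Delete trivial equation arrow(string, unit) =?= arrow(string, unit).
Decompose arrow/2: arrow(arrow(bool, bool), bool) =?= E,  string =?= string.
Bind E := arrow(arrow(bool, bool), bool); substituting into the one remaining equation that mentions E gives: arrow(arrow(int, bool), arrow(either(bool, either(float, arrow(arrow(bool, bool), bool))), unit)) =?= arrow(arrow(int, bool), arrow(S2, unit)).
Delete trivial equation string =?= string.
Decompose arrow/2: arrow(int, bool) =?= arrow(int, bool),  arrow(either(bool, either(float, arrow(arrow(bool, bool), bool))), unit) =?= arrow(S2, unit).
Delete trivial equation arrow(int, bool) =?= arrow(int, bool).
Decompose arrow/2: either(bool, either(float, arrow(arrow(bool, bool), bool))) =?= S2,  unit =?= unit.
Bind S2 := either(bool, either(float, arrow(arrow(bool, bool), bool))); no other remaining equation mentions S2.
Delete trivial equation unit =?= unit.
MGU = { A -> bool, E -> arrow(arrow(bool, bool), bool), S2 -> either(bool, either(float, arrow(arrow(bool, bool), bool))) }, so S2 -> either(bool, either(float, arrow(arrow(bool, bool), bool))).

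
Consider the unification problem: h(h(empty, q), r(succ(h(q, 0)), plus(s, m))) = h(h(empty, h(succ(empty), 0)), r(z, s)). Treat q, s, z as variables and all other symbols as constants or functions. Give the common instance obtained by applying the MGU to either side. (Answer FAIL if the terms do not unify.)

FAIL

Decompose h/2: h(empty, q) = h(empty, h(succ(empty), 0)),  r(succ(h(q, 0)), plus(s, m)) = r(z, s).
Decompose h/2: empty = empty,  q = h(succ(empty), 0).
Delete trivial equation empty = empty.
Bind q := h(succ(empty), 0); substituting into the remaining equation gives: r(succ(h(h(succ(empty), 0), 0)), plus(s, m)) = r(z, s).
Decompose r/2: succ(h(h(succ(empty), 0), 0)) = z,  plus(s, m) = s.
Bind z := succ(h(h(succ(empty), 0), 0)); no other remaining equation mentions z.
Occurs check fails: s occurs in plus(s, m); the equation s = plus(s, m) has no finite solution.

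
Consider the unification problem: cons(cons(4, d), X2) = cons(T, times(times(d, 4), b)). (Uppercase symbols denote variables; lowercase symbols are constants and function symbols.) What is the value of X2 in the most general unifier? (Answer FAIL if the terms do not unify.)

times(times(d, 4), b)

Decompose cons/2: cons(4, d) = T,  X2 = times(times(d, 4), b).
Bind T := cons(4, d); no other remaining equation mentions T.
Bind X2 := times(times(d, 4), b).
MGU = { T ↦ cons(4, d), X2 ↦ times(times(d, 4), b) }, so X2 ↦ times(times(d, 4), b).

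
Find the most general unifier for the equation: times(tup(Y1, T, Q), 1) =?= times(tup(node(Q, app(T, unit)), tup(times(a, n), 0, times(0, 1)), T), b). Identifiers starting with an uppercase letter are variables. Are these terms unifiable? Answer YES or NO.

NO

Decompose times/2: tup(Y1, T, Q) =?= tup(node(Q, app(T, unit)), tup(times(a, n), 0, times(0, 1)), T),  1 =?= b.
Decompose tup/3: Y1 =?= node(Q, app(T, unit)),  T =?= tup(times(a, n), 0, times(0, 1)),  Q =?= T.
Bind Y1 := node(Q, app(T, unit)); no other remaining equation mentions Y1.
Bind T := tup(times(a, n), 0, times(0, 1)); substituting into the one remaining equation that mentions T gives: Q =?= tup(times(a, n), 0, times(0, 1)). Substituting into the earlier binding gives Y1 := node(Q, app(tup(times(a, n), 0, times(0, 1)), unit)).
Bind Q := tup(times(a, n), 0, times(0, 1)); no other remaining equation mentions Q. Substituting into the earlier binding gives Y1 := node(tup(times(a, n), 0, times(0, 1)), app(tup(times(a, n), 0, times(0, 1)), unit)).
Clash: constants 1 and b differ; no unifier exists.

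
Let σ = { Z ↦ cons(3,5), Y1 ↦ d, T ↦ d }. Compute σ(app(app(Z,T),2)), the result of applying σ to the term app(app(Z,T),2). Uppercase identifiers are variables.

Replace each occurrence of Z with cons(3,5).
Replace each occurrence of T with d.
Result: app(app(cons(3,5),d),2).

app(app(cons(3,5),d),2)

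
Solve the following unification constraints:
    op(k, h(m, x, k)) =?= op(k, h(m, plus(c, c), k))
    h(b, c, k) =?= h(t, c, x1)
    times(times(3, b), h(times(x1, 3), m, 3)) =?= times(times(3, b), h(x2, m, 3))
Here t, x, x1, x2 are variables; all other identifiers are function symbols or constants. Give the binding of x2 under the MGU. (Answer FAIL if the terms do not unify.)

times(k, 3)

Decompose op/2: k =?= k,  h(m, x, k) =?= h(m, plus(c, c), k).
Delete trivial equation k =?= k.
Decompose h/3: m =?= m,  x =?= plus(c, c),  k =?= k.
Delete trivial equation m =?= m.
Bind x := plus(c, c); no other remaining equation mentions x.
Delete trivial equation k =?= k.
Decompose h/3: b =?= t,  c =?= c,  k =?= x1.
Bind t := b; no other remaining equation mentions t.
Delete trivial equation c =?= c.
Bind x1 := k; substituting into the remaining equation gives: times(times(3, b), h(times(k, 3), m, 3)) =?= times(times(3, b), h(x2, m, 3)).
Decompose times/2: times(3, b) =?= times(3, b),  h(times(k, 3), m, 3) =?= h(x2, m, 3).
Delete trivial equation times(3, b) =?= times(3, b).
Decompose h/3: times(k, 3) =?= x2,  m =?= m,  3 =?= 3.
Bind x2 := times(k, 3); no other remaining equation mentions x2.
Delete trivial equation m =?= m.
Delete trivial equation 3 =?= 3.
MGU = { x -> plus(c, c), t -> b, x1 -> k, x2 -> times(k, 3) }, so x2 -> times(k, 3).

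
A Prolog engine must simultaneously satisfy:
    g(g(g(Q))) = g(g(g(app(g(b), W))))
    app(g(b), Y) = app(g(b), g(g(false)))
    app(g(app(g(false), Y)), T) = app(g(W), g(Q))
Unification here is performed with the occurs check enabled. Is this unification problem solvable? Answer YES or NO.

Decompose g/1: g(g(Q)) = g(g(app(g(b), W))).
Decompose g/1: g(Q) = g(app(g(b), W)).
Decompose g/1: Q = app(g(b), W).
Bind Q := app(g(b), W); substituting into the one remaining equation that mentions Q gives: app(g(app(g(false), Y)), T) = app(g(W), g(app(g(b), W))).
Decompose app/2: g(b) = g(b),  Y = g(g(false)).
Delete trivial equation g(b) = g(b).
Bind Y := g(g(false)); substituting into the remaining equation gives: app(g(app(g(false), g(g(false)))), T) = app(g(W), g(app(g(b), W))).
Decompose app/2: g(app(g(false), g(g(false)))) = g(W),  T = g(app(g(b), W)).
Decompose g/1: app(g(false), g(g(false))) = W.
Bind W := app(g(false), g(g(false))); substituting into the remaining equation gives: T = g(app(g(b), app(g(false), g(g(false))))). Substituting into the earlier binding gives Q := app(g(b), app(g(false), g(g(false)))).
Bind T := g(app(g(b), app(g(false), g(g(false))))).
No equations remain and no clash or occurs-check failure arose, so a unifier exists.

YES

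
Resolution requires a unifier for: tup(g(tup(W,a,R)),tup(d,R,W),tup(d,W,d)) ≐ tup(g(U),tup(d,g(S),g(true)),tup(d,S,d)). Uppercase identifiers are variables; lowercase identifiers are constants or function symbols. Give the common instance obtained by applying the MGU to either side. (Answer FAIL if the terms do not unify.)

Decompose tup/3: g(tup(W,a,R)) ≐ g(U),  tup(d,R,W) ≐ tup(d,g(S),g(true)),  tup(d,W,d) ≐ tup(d,S,d).
Decompose g/1: tup(W,a,R) ≐ U.
Bind U := tup(W,a,R); no other remaining equation mentions U.
Decompose tup/3: d ≐ d,  R ≐ g(S),  W ≐ g(true).
Delete trivial equation d ≐ d.
Bind R := g(S); no other remaining equation mentions R. Substituting into the earlier binding gives U := tup(W,a,g(S)).
Bind W := g(true); substituting into the remaining equation gives: tup(d,g(true),d) ≐ tup(d,S,d). Substituting into the earlier binding gives U := tup(g(true),a,g(S)).
Decompose tup/3: d ≐ d,  g(true) ≐ S,  d ≐ d.
Delete trivial equation d ≐ d.
Bind S := g(true); no other remaining equation mentions S. Substituting into the earlier bindings gives U := tup(g(true),a,g(g(true))), R := g(g(true)).
Delete trivial equation d ≐ d.
Applying the MGU to either side gives tup(g(tup(g(true),a,g(g(true)))),tup(d,g(g(true)),g(true)),tup(d,g(true),d)).

tup(g(tup(g(true),a,g(g(true)))),tup(d,g(g(true)),g(true)),tup(d,g(true),d))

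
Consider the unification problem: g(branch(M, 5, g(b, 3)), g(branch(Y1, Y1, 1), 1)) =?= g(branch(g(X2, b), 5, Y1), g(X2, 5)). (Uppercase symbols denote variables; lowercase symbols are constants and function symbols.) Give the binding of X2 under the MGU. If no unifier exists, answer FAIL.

FAIL

Decompose g/2: branch(M, 5, g(b, 3)) =?= branch(g(X2, b), 5, Y1),  g(branch(Y1, Y1, 1), 1) =?= g(X2, 5).
Decompose branch/3: M =?= g(X2, b),  5 =?= 5,  g(b, 3) =?= Y1.
Bind M := g(X2, b); no other remaining equation mentions M.
Delete trivial equation 5 =?= 5.
Bind Y1 := g(b, 3); substituting into the remaining equation gives: g(branch(g(b, 3), g(b, 3), 1), 1) =?= g(X2, 5).
Decompose g/2: branch(g(b, 3), g(b, 3), 1) =?= X2,  1 =?= 5.
Bind X2 := branch(g(b, 3), g(b, 3), 1); no other remaining equation mentions X2. Substituting into the earlier binding gives M := g(branch(g(b, 3), g(b, 3), 1), b).
Clash: constants 1 and 5 differ; no unifier exists.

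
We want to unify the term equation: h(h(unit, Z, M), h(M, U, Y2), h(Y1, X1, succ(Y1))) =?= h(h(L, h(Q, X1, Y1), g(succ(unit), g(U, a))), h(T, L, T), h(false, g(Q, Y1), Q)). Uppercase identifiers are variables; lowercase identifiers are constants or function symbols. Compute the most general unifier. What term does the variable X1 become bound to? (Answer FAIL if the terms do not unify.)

g(succ(false), false)

Decompose h/3: h(unit, Z, M) =?= h(L, h(Q, X1, Y1), g(succ(unit), g(U, a))),  h(M, U, Y2) =?= h(T, L, T),  h(Y1, X1, succ(Y1)) =?= h(false, g(Q, Y1), Q).
Decompose h/3: unit =?= L,  Z =?= h(Q, X1, Y1),  M =?= g(succ(unit), g(U, a)).
Bind L := unit; substituting into the one remaining equation that mentions L gives: h(M, U, Y2) =?= h(T, unit, T).
Bind Z := h(Q, X1, Y1); no other remaining equation mentions Z.
Bind M := g(succ(unit), g(U, a)); substituting into the one remaining equation that mentions M gives: h(g(succ(unit), g(U, a)), U, Y2) =?= h(T, unit, T).
Decompose h/3: g(succ(unit), g(U, a)) =?= T,  U =?= unit,  Y2 =?= T.
Bind T := g(succ(unit), g(U, a)); substituting into the one remaining equation that mentions T gives: Y2 =?= g(succ(unit), g(U, a)).
Bind U := unit; substituting into the one remaining equation that mentions U gives: Y2 =?= g(succ(unit), g(unit, a)). Substituting into the earlier bindings gives M := g(succ(unit), g(unit, a)), T := g(succ(unit), g(unit, a)).
Bind Y2 := g(succ(unit), g(unit, a)); no other remaining equation mentions Y2.
Decompose h/3: Y1 =?= false,  X1 =?= g(Q, Y1),  succ(Y1) =?= Q.
Bind Y1 := false; substituting into the remaining equations gives: X1 =?= g(Q, false),  succ(false) =?= Q. Substituting into the earlier binding gives Z := h(Q, X1, false).
Bind X1 := g(Q, false); no other remaining equation mentions X1. Substituting into the earlier binding gives Z := h(Q, g(Q, false), false).
Bind Q := succ(false). Substituting into the earlier bindings gives Z := h(succ(false), g(succ(false), false), false), X1 := g(succ(false), false).
MGU = { L ↦ unit, Z ↦ h(succ(false), g(succ(false), false), false), M ↦ g(succ(unit), g(unit, a)), T ↦ g(succ(unit), g(unit, a)), U ↦ unit, Y2 ↦ g(succ(unit), g(unit, a)), Y1 ↦ false, X1 ↦ g(succ(false), false), Q ↦ succ(false) }, so X1 ↦ g(succ(false), false).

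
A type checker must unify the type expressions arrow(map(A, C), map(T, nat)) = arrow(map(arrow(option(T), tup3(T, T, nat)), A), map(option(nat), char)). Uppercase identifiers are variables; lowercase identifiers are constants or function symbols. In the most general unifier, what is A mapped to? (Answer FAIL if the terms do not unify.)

FAIL

Decompose arrow/2: map(A, C) = map(arrow(option(T), tup3(T, T, nat)), A),  map(T, nat) = map(option(nat), char).
Decompose map/2: A = arrow(option(T), tup3(T, T, nat)),  C = A.
Bind A := arrow(option(T), tup3(T, T, nat)); substituting into the one remaining equation that mentions A gives: C = arrow(option(T), tup3(T, T, nat)).
Bind C := arrow(option(T), tup3(T, T, nat)); no other remaining equation mentions C.
Decompose map/2: T = option(nat),  nat = char.
Bind T := option(nat); no other remaining equation mentions T. Substituting into the earlier bindings gives A := arrow(option(option(nat)), tup3(option(nat), option(nat), nat)), C := arrow(option(option(nat)), tup3(option(nat), option(nat), nat)).
Clash: constants nat and char differ; no unifier exists.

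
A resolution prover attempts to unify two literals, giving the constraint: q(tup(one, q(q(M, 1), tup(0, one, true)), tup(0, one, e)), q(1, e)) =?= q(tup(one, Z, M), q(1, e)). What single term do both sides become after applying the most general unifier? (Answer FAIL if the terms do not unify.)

Decompose q/2: tup(one, q(q(M, 1), tup(0, one, true)), tup(0, one, e)) =?= tup(one, Z, M),  q(1, e) =?= q(1, e).
Decompose tup/3: one =?= one,  q(q(M, 1), tup(0, one, true)) =?= Z,  tup(0, one, e) =?= M.
Delete trivial equation one =?= one.
Bind Z := q(q(M, 1), tup(0, one, true)); no other remaining equation mentions Z.
Bind M := tup(0, one, e); no other remaining equation mentions M. Substituting into the earlier binding gives Z := q(q(tup(0, one, e), 1), tup(0, one, true)).
Delete trivial equation q(1, e) =?= q(1, e).
Applying the MGU to either side gives q(tup(one, q(q(tup(0, one, e), 1), tup(0, one, true)), tup(0, one, e)), q(1, e)).

q(tup(one, q(q(tup(0, one, e), 1), tup(0, one, true)), tup(0, one, e)), q(1, e))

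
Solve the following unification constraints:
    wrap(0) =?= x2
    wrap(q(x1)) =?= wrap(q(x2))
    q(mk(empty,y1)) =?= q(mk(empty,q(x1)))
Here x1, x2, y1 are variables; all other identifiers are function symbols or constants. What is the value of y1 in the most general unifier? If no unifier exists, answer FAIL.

Bind x2 := wrap(0); substituting into the one remaining equation that mentions x2 gives: wrap(q(x1)) =?= wrap(q(wrap(0))).
Decompose wrap/1: q(x1) =?= q(wrap(0)).
Decompose q/1: x1 =?= wrap(0).
Bind x1 := wrap(0); substituting into the remaining equation gives: q(mk(empty,y1)) =?= q(mk(empty,q(wrap(0)))).
Decompose q/1: mk(empty,y1) =?= mk(empty,q(wrap(0))).
Decompose mk/2: empty =?= empty,  y1 =?= q(wrap(0)).
Delete trivial equation empty =?= empty.
Bind y1 := q(wrap(0)).
MGU = { x2 -> wrap(0), x1 -> wrap(0), y1 -> q(wrap(0)) }, so y1 -> q(wrap(0)).

q(wrap(0))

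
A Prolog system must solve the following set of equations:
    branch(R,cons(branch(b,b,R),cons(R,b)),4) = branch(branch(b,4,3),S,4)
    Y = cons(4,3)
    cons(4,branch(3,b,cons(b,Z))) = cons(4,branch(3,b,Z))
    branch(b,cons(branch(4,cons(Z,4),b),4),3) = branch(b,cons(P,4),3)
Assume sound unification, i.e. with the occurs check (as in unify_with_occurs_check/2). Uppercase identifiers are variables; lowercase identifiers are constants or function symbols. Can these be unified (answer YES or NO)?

Decompose branch/3: R = branch(b,4,3),  cons(branch(b,b,R),cons(R,b)) = S,  4 = 4.
Bind R := branch(b,4,3); substituting into the one remaining equation that mentions R gives: cons(branch(b,b,branch(b,4,3)),cons(branch(b,4,3),b)) = S.
Bind S := cons(branch(b,b,branch(b,4,3)),cons(branch(b,4,3),b)); no other remaining equation mentions S.
Delete trivial equation 4 = 4.
Bind Y := cons(4,3); no other remaining equation mentions Y.
Decompose cons/2: 4 = 4,  branch(3,b,cons(b,Z)) = branch(3,b,Z).
Delete trivial equation 4 = 4.
Decompose branch/3: 3 = 3,  b = b,  cons(b,Z) = Z.
Delete trivial equation 3 = 3.
Delete trivial equation b = b.
Occurs check fails: Z occurs in cons(b,Z); the equation Z = cons(b,Z) has no finite solution.

NO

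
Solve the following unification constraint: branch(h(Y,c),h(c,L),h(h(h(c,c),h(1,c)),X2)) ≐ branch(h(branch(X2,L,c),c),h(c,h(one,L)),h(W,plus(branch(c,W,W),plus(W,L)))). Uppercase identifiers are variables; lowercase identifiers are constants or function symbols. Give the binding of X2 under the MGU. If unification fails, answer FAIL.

FAIL

Decompose branch/3: h(Y,c) ≐ h(branch(X2,L,c),c),  h(c,L) ≐ h(c,h(one,L)),  h(h(h(c,c),h(1,c)),X2) ≐ h(W,plus(branch(c,W,W),plus(W,L))).
Decompose h/2: Y ≐ branch(X2,L,c),  c ≐ c.
Bind Y := branch(X2,L,c); no other remaining equation mentions Y.
Delete trivial equation c ≐ c.
Decompose h/2: c ≐ c,  L ≐ h(one,L).
Delete trivial equation c ≐ c.
Occurs check fails: L occurs in h(one,L); the equation L ≐ h(one,L) has no finite solution.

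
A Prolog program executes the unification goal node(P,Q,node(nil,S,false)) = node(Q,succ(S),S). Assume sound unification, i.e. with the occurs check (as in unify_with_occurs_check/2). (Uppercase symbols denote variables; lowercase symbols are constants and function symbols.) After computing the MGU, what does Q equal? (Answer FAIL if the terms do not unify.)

Decompose node/3: P = Q,  Q = succ(S),  node(nil,S,false) = S.
Bind P := Q; no other remaining equation mentions P.
Bind Q := succ(S); no other remaining equation mentions Q. Substituting into the earlier binding gives P := succ(S).
Occurs check fails: S occurs in node(nil,S,false); the equation S = node(nil,S,false) has no finite solution.

FAIL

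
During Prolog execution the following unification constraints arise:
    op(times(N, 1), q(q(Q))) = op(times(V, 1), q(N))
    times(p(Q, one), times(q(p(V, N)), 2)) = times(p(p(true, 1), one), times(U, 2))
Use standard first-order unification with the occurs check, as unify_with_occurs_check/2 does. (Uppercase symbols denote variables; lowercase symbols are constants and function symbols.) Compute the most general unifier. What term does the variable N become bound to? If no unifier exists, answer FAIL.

q(p(true, 1))

Decompose op/2: times(N, 1) = times(V, 1),  q(q(Q)) = q(N).
Decompose times/2: N = V,  1 = 1.
Bind N := V; substituting into the 2 remaining equations that mention N gives: q(q(Q)) = q(V),  times(p(Q, one), times(q(p(V, V)), 2)) = times(p(p(true, 1), one), times(U, 2)).
Delete trivial equation 1 = 1.
Decompose q/1: q(Q) = V.
Bind V := q(Q); substituting into the remaining equation gives: times(p(Q, one), times(q(p(q(Q), q(Q))), 2)) = times(p(p(true, 1), one), times(U, 2)). Substituting into the earlier binding gives N := q(Q).
Decompose times/2: p(Q, one) = p(p(true, 1), one),  times(q(p(q(Q), q(Q))), 2) = times(U, 2).
Decompose p/2: Q = p(true, 1),  one = one.
Bind Q := p(true, 1); substituting into the one remaining equation that mentions Q gives: times(q(p(q(p(true, 1)), q(p(true, 1)))), 2) = times(U, 2). Substituting into the earlier bindings gives N := q(p(true, 1)), V := q(p(true, 1)).
Delete trivial equation one = one.
Decompose times/2: q(p(q(p(true, 1)), q(p(true, 1)))) = U,  2 = 2.
Bind U := q(p(q(p(true, 1)), q(p(true, 1)))); no other remaining equation mentions U.
Delete trivial equation 2 = 2.
MGU = { N -> q(p(true, 1)), V -> q(p(true, 1)), Q -> p(true, 1), U -> q(p(q(p(true, 1)), q(p(true, 1)))) }, so N -> q(p(true, 1)).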